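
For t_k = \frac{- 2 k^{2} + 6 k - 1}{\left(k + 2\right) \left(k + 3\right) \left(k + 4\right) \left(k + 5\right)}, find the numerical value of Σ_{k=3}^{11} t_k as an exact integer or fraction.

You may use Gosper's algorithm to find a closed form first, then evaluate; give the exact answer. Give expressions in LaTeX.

Σ = -39/1120

The ratio is -(k + 2)*(6*k - 2*(k + 1)**2 + 5)/((k + 6)*(2*k**2 - 6*k + 1)).
Normal form (A,B,C) = (k + 2, k + 6, k**2 - 3*k + 1/2).
f must satisfy (k + 2)·f(k+1) − (k + 5)·f(k) = k**2 - 3*k + 1/2.
From deg A=1, deg B=1, deg C=2: d=3.
Coefficient equations give f(k) = k*(k - 5)*(k - 2)/16.
So s_k = (B(k−1)f/C)·t_k = (k*(k - 5)*(k - 2)*(k + 5)/(8*(2*k**2 - 6*k + 1)))·t_k = k*(-k**2 + 7*k - 10)/(8*(k + 2)*(k + 3)*(k + 4)).
Δs = (-2*k**2 + 6*k - 1)/(k**4 + 14*k**3 + 71*k**2 + 154*k + 120), as required.
Sum = s_(12) − s_(3); s_(12) = -1/32, s_(3) = 1/280 ⇒ -39/1120.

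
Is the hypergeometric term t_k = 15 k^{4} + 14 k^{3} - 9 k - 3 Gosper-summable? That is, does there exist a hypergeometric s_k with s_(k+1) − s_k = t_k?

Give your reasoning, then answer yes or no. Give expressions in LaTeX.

Step 1: r(k) = (-9*k + 15*(k + 1)**4 + 14*(k + 1)**3 - 12)/(15*k**4 + 14*k**3 - 9*k - 3).
Take A(k)=1, B(k)=1, C(k)=k**4 + 14*k**3/15 - 3*k/5 - 1/5.
Set up (1)·f(k+1) − (1)·f(k) − (k**4 + 14*k**3/15 - 3*k/5 - 1/5) = 0.
Bound: deg f ≤ 5.
Solve for f: f(k) = k*(3*k**4 - 4*k**3 - 2*k**2 - k + 1)/15 (degree 5 ≤ 5).
So s_k = (B(k−1)f/C)·t_k = (k*(3*k**4 - 4*k**3 - 2*k**2 - k + 1)/(15*k**4 + 14*k**3 - 9*k - 3))·t_k = k*(3*k**4 - 4*k**3 - 2*k**2 - k + 1).
Check: Δs_k = 15*k**4 + 14*k**3 - 9*k - 3. ✓

Yes. s_k = k \left(3 k^{4} - 4 k^{3} - 2 k^{2} - k + 1\right).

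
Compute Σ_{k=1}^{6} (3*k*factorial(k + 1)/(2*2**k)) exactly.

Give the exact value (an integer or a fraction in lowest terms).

Step 1: r(k) = (k + 1)*(k + 2)/(2*k).
So A=k/2 + 1 and B=1, with C=k.
Solve (k/2 + 1)·f(k+1) − (1)·f(k) = k.
Degrees (1,0,1) ⇒ d ≤ 0.
Match coefficients ⇒ f(k) = 2.
R(k) = B(k−1)·f(k)/C(k) = 2/k; s_k = R·t_k = 3*factorial(k + 1)/2**k.
Δs = 3*k*factorial(k + 1)/(2*2**k), as required.
Telescoping: Σ = s_(7) − s_(1) = 945 − (3) = 942.

Σ = 942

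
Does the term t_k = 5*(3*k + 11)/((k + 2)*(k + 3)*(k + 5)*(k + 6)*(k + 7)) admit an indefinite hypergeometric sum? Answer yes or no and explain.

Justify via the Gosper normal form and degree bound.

Yes. s_k = k*(k**2 + 13*k + 52)/(12*(k**3 + 13*k**2 + 52*k + 60)).

Step 1: r(k) = (k + 2)*(k + 5)*(3*k + 14)/((k + 4)*(k + 8)*(3*k + 11)).
Factor: A=k + 2; B=k + 8; C=k**2 + 23*k/3 + 44/3.
f must satisfy (k + 2)·f(k+1) − (k + 7)·f(k) = k**2 + 23*k/3 + 44/3.
d = 5 from the (1,1,2) case.
Coefficient equations give f(k) = k*(k + 3)*(k + 4)*(k**2 + 13*k + 52)/180.
So s_k = (B(k−1)f/C)·t_k = (k*(k + 3)*(k + 7)*(k**2 + 13*k + 52)/(60*(3*k + 11)))·t_k = k*(k**2 + 13*k + 52)/(12*(k**3 + 13*k**2 + 52*k + 60)).
s_(k+1) − s_k = 5*(3*k + 11)/(k**5 + 23*k**4 + 203*k**3 + 853*k**2 + 1692*k + 1260) = t_k.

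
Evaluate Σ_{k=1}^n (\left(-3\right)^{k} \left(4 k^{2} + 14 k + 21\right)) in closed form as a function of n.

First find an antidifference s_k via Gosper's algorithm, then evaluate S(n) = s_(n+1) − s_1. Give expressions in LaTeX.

Ratio r(k) = 3*(-4*k**2 - 22*k - 39)/(4*k**2 + 14*k + 21).
Take A(k)=-3, B(k)=1, C(k)=k**2 + 7*k/2 + 21/4.
Key eq: (-3)·f(k+1) = (1)·f(k) + (k**2 + 7*k/2 + 21/4).
From deg A=0, deg B=0, deg C=2: d=2.
Match coefficients ⇒ f(k) = -(k**2 + 2*k + 3)/4.
Get s_k = R·t_k = (-3)**k*(-k**2 - 2*k - 3) with R(k) = B(k−1)f(k)/C(k) = -(k**2 + 2*k + 3)/(4*k**2 + 14*k + 21).
Check: Δs_k = (-3)**k*(4*k**2 + 14*k + 21). ✓
s_(n+1) = 3*(-3)**n*(n**2 + 4*n + 6) and s_(1) = 18, so S(n) = 3*(-3)**n*n**2 + 12*(-3)**n*n + 18*(-3)**n - 18.

S(n) = 3 \left(-3\right)^{n} n^{2} + 12 \left(-3\right)^{n} n + 18 \left(-3\right)^{n} - 18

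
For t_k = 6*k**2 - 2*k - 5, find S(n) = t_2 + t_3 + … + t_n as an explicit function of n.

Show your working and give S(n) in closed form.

S(n) = 2*n**3 + 2*n**2 - 5*n + 1

Compute t_(k+1)/t_k: get (6*k**2 + 10*k - 1)/(6*k**2 - 2*k - 5).
So A=1 and B=1, with C=k**2 - k/3 - 5/6.
Solve (1)·f(k+1) − (1)·f(k) = k**2 - k/3 - 5/6.
d = 3 from the (0,0,2) case.
Solving with deg f ≤ 3: f(k) = k*(2*k**2 - 4*k - 3)/6.
So s_k = (B(k−1)f/C)·t_k = (k*(2*k**2 - 4*k - 3)/(6*k**2 - 2*k - 5))·t_k = k*(2*k**2 - 4*k - 3).
Verify: 6*k**2 - 2*k - 5 matches t_k.
Evaluate: s_(n+1) = 2*n**3 + 2*n**2 - 5*n - 5; subtract s_(2) = -6 ⇒ S(n) = 2*n**3 + 2*n**2 - 5*n + 1.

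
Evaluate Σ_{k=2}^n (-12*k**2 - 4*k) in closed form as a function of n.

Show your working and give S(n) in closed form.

t_(k+1)/t_k = (k + 3*(k + 1)**2 + 1)/(k*(3*k + 1)).
So A=1 and B=1, with C=k**2 + k/3.
Need (1)·f(k+1) − (1)·f(k) = k**2 + k/3.
deg f ≤ 3 (via 0,0,2).
Solve for f: f(k) = k**2*(k - 1)/3 (degree 3 ≤ 3).
Then R = B(k−1)f/C = k*(k - 1)/(3*k + 1), so s_k = R(k)·t_k = 4*k**2*(1 - k).
Δs = 4*k*(-3*k - 1), as required.
Evaluate: s_(n+1) = 4*n*(-n**2 - 2*n - 1); subtract s_(2) = -16 ⇒ S(n) = -4*n**3 - 8*n**2 - 4*n + 16.

S(n) = -4*n**3 - 8*n**2 - 4*n + 16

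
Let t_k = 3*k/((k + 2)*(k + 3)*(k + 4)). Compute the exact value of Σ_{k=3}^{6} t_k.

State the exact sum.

Ratio r(k) = (k + 1)*(k + 2)/(k*(k + 5)).
So A=k + 2 and B=k + 5, with C=k.
f must satisfy (k + 2)·f(k+1) − (k + 4)·f(k) = k.
deg f ≤ 2 (via 1,1,1).
Match coefficients ⇒ f(k) = k*(k - 1)/6.
Certificate R = B(k−1)f/C = (k - 1)*(k + 4)/6 gives s_k = k*(k - 1)/(2*(k + 2)*(k + 3)).
Verify: 3*k/(k**3 + 9*k**2 + 26*k + 24) matches t_k.
Sum = s_(7) − s_(3); s_(7) = 7/30, s_(3) = 1/10 ⇒ 2/15.

Σ = 2/15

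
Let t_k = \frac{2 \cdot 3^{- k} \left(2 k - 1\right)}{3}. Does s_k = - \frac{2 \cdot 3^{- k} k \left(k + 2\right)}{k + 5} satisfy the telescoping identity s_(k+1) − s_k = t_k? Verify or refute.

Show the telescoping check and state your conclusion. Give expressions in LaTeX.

s_(k+1) = -2*(k + 1)*(k + 3)/(3*3**k*(k + 6))
s_(k+1) − s_k = 2*(2*k**3 + 15*k**2 + 13*k - 15)/(3*3**k*(k**2 + 11*k + 30))
(s_(k+1) − s_k) − t_k = 2*(-2*k**2 - 12*k + 5)/(3**k*(k**2 + 11*k + 30))

Invalid: residual \frac{2 \cdot 3^{- k} \left(- 2 k^{2} - 12 k + 5\right)}{k^{2} + 11 k + 30} ≠ 0.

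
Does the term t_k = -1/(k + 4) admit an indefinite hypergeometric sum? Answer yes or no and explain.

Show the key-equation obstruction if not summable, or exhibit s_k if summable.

No. Not Gosper-summable.

Ratio r(k) = (k + 4)/(k + 5).
A = k + 4, B = k + 5, C = 1.
f must satisfy (k + 4)·f(k+1) − (k + 4)·f(k) = 1.
deg f ≤ 0 (via 1,1,0).
Generic f = c0 gives residual -1; -1 = 0 cannot hold, so t_k is not Gosper-summable.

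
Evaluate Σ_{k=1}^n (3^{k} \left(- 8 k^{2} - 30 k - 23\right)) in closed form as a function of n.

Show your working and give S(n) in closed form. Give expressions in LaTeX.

S(n) = - 12 \cdot 3^{n} n^{2} - 33 \cdot 3^{n} n - 24 \cdot 3^{n} + 24

Compute t_(k+1)/t_k: get 3*(8*k**2 + 46*k + 61)/(8*k**2 + 30*k + 23).
Factor: A=3; B=1; C=k**2 + 15*k/4 + 23/8.
Need (3)·f(k+1) − (1)·f(k) = k**2 + 15*k/4 + 23/8.
From deg A=0, deg B=0, deg C=2: d=2.
Solve for f: f(k) = (4*k**2 + 3*k + 1)/8 (degree 2 ≤ 2).
R(k) = B(k−1)·f(k)/C(k) = (4*k**2 + 3*k + 1)/(8*k**2 + 30*k + 23); s_k = R·t_k = 3**k*(-4*k**2 - 3*k - 1).
Check: Δs_k = 3**k*(-8*k**2 - 30*k - 23). ✓
Σ_(k=1)^n t_k = s_(n+1) − s_(1) = (3**(n + 1)*(-4*n**2 - 11*n - 8)) − (-24), i.e. -12*3**n*n**2 - 33*3**n*n - 24*3**n + 24.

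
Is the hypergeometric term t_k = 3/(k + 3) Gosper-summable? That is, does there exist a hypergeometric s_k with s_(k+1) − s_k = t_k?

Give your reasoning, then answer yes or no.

Ratio r(k) = (k + 3)/(k + 4).
Factor: A=k + 3; B=k + 4; C=1.
Need (k + 3)·f(k+1) − (k + 3)·f(k) = 1.
Bound: deg f ≤ 0.
Write f(k) = c0. Then LHS − RHS = -1, requiring -1 = 0: contradictory. No certificate.

No — t_k has no hypergeometric antidifference.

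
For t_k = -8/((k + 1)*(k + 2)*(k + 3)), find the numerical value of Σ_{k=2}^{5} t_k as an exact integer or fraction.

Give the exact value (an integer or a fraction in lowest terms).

Compute t_(k+1)/t_k: get (k + 1)/(k + 4).
Take A(k)=k + 1, B(k)=k + 4, C(k)=1.
Key eq: (k + 1)·f(k+1) = (k + 3)·f(k) + (1).
deg f ≤ 2 (via 1,1,0).
Solve for f: f(k) = k*(k + 3)/4 (degree 2 ≤ 2).
Certificate R = B(k−1)f/C = k*(k + 3)**2/4 gives s_k = 2*k*(-k - 3)/((k + 1)*(k + 2)).
s_(k+1) − s_k = -8/(k**3 + 6*k**2 + 11*k + 6) = t_k.
Σ_(k=2)^(5) t_k = s_(6) − s_(2) = -27/14 − (-5/3) = -11/42.

Σ = -11/42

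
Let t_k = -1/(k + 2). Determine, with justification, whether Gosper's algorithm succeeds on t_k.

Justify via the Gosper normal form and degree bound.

r(k) = (k + 2)/(k + 3) after simplifying.
A = k + 2, B = k + 3, C = 1.
Key eq: (k + 2)·f(k+1) = (k + 2)·f(k) + (1).
d = 0 from the (1,1,0) case.
Write f(k) = c0. Then LHS − RHS = -1, requiring -1 = 0: contradictory. No certificate.

No — key equation has no polynomial f.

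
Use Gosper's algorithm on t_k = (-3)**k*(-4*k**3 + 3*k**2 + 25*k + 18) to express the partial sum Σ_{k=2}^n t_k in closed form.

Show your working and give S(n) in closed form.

S(n) = -3*(-3)**n*n**3 + 21*(-3)**n*n + 18*(-3)**n + 108

The ratio is 3*(-4*k**3 - 9*k**2 + 19*k + 42)/(4*k**3 - 3*k**2 - 25*k - 18).
Take A(k)=-3, B(k)=1, C(k)=k**3 - 3*k**2/4 - 25*k/4 - 9/2.
f must satisfy (-3)·f(k+1) − (1)·f(k) = k**3 - 3*k**2/4 - 25*k/4 - 9/2.
Bound: deg f ≤ 3.
Match coefficients ⇒ f(k) = -k*(k - 4)*(k + 1)/4.
Then R = B(k−1)f/C = -k*(k - 4)/(4*k**2 - 7*k - 18), so s_k = R(k)·t_k = (-3)**k*k*(k**2 - 3*k - 4).
Check: Δs_k = (-3)**k*(-4*k**3 + 3*k**2 + 25*k + 18). ✓
s_(n+1) = (-3)**(n + 1)*(n**3 - 7*n - 6) and s_(2) = -108, so S(n) = -3*(-3)**n*n**3 + 21*(-3)**n*n + 18*(-3)**n + 108.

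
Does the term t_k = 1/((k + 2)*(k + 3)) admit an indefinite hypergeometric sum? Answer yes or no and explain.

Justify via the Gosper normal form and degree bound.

Yes. s_k = k/(2*(k + 2)).

Step 1: r(k) = (k + 2)/(k + 4).
Gosper form: A/B · C(k+1)/C(k) with A=k + 2, B=k + 4, C=1.
Set up (k + 2)·f(k+1) − (k + 3)·f(k) − (1) = 0.
From deg A=1, deg B=1, deg C=0: d=1.
Solve for f: f(k) = k/2 (degree 1 ≤ 1).
Get s_k = R·t_k = k/(2*(k + 2)) with R(k) = B(k−1)f(k)/C(k) = k*(k + 3)/2.
Check: Δs_k = 1/(k**2 + 5*k + 6). ✓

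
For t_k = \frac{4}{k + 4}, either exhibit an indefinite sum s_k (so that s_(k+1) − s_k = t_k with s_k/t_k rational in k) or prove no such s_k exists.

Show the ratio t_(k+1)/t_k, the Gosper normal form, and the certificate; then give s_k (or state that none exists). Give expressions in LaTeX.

Ratio r(k) = (k + 4)/(k + 5).
Take A(k)=k + 4, B(k)=k + 5, C(k)=1.
f must satisfy (k + 4)·f(k+1) − (k + 4)·f(k) = 1.
From deg A=1, deg B=1, deg C=0: d=0.
Generic f = c0 gives residual -1; -1 = 0 cannot hold, so t_k is not Gosper-summable.

no hypergeometric antidifference exists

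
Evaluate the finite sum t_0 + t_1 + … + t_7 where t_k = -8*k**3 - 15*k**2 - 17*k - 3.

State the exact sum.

Step 1: r(k) = (8*k**3 + 39*k**2 + 71*k + 43)/(8*k**3 + 15*k**2 + 17*k + 3).
Normal form (A,B,C) = (1, 1, k**3 + 15*k**2/8 + 17*k/8 + 3/8).
Need (1)·f(k+1) − (1)·f(k) = k**3 + 15*k**2/8 + 17*k/8 + 3/8.
d = 4 from the (0,0,3) case.
Coefficient equations give f(k) = k*(2*k**3 + k**2 + 3*k - 3)/8.
Get s_k = R·t_k = k*(-2*k**3 - k**2 - 3*k + 3) with R(k) = B(k−1)f(k)/C(k) = k*(2*k**3 + k**2 + 3*k - 3)/(8*k**3 + 15*k**2 + 17*k + 3).
s_(k+1) − s_k = -8*k**3 - 15*k**2 - 17*k - 3 = t_k.
Σ_(k=0)^(7) t_k = s_(8) − s_(0) = -8872 − (0) = -8872.

Σ = -8872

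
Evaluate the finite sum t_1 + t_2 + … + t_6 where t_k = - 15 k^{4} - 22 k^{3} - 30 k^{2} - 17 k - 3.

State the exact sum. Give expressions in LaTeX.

Ratio r(k) = (15*k**4 + 82*k**3 + 186*k**2 + 203*k + 87)/(15*k**4 + 22*k**3 + 30*k**2 + 17*k + 3).
Take A(k)=1, B(k)=1, C(k)=k**4 + 22*k**3/15 + 2*k**2 + 17*k/15 + 1/5.
Set up (1)·f(k+1) − (1)·f(k) − (k**4 + 22*k**3/15 + 2*k**2 + 17*k/15 + 1/5) = 0.
Degrees (0,0,4) ⇒ d ≤ 5.
Match coefficients ⇒ f(k) = k*(3*k**4 - 2*k**3 + 4*k**2 - k - 1)/15.
So s_k = (B(k−1)f/C)·t_k = (k*(3*k**4 - 2*k**3 + 4*k**2 - k - 1)/(15*k**4 + 22*k**3 + 30*k**2 + 17*k + 3))·t_k = k*(-3*k**4 + 2*k**3 - 4*k**2 + k + 1).
Δs = -15*k**4 - 22*k**3 - 30*k**2 - 17*k - 3, as required.
Evaluate s at k=7 and k=1: -46935 and -3; difference -46932.

Σ = -46932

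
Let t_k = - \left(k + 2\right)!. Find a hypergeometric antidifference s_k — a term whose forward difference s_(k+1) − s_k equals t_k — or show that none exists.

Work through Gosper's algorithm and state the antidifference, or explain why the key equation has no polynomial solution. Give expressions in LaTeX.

not Gosper-summable; s_k does not exist

Compute t_(k+1)/t_k: get k + 3.
Normal form (A,B,C) = (k + 3, 1, 1).
Solve (k + 3)·f(k+1) − (1)·f(k) = 1.
From deg A=1, deg B=0, deg C=0: d=-1.
Negative degree bound (-1): no f exists, t_k not Gosper-summable.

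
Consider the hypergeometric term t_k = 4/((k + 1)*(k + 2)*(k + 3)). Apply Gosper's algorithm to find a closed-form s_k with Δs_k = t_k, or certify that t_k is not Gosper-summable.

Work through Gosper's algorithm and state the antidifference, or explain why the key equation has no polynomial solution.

s_k = k*(k + 3)/((k + 1)*(k + 2))

The ratio is (k + 1)/(k + 4).
So A=k + 1 and B=k + 4, with C=1.
Solve (k + 1)·f(k+1) − (k + 3)·f(k) = 1.
deg f ≤ 2 (via 1,1,0).
Solving with deg f ≤ 2: f(k) = k*(k + 3)/4.
Then R = B(k−1)f/C = k*(k + 3)**2/4, so s_k = R(k)·t_k = k*(k + 3)/((k + 1)*(k + 2)).
Δs = 4/(k**3 + 6*k**2 + 11*k + 6), as required.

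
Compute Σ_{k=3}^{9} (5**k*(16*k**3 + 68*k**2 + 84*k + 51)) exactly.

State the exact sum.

Compute t_(k+1)/t_k: get 5*(16*k**3 + 116*k**2 + 268*k + 219)/(16*k**3 + 68*k**2 + 84*k + 51).
A = 5, B = 1, C = k**3 + 17*k**2/4 + 21*k/4 + 51/16.
Key eq: (5)·f(k+1) = (1)·f(k) + (k**3 + 17*k**2/4 + 21*k/4 + 51/16).
Degrees (0,0,3) ⇒ d ≤ 3.
Solving with deg f ≤ 3: f(k) = (4*k**3 + 2*k**2 + k + 4)/16.
Certificate R = B(k−1)f/C = (4*k**3 + 2*k**2 + k + 4)/(16*k**3 + 68*k**2 + 84*k + 51) gives s_k = 5**k*(4*k**3 + 2*k**2 + k + 4).
Δs = 5**k*(16*k**3 + 68*k**2 + 84*k + 51), as required.
Telescoping: Σ = s_(10) − s_(3) = 41152343750 − (16625) = 41152327125.

Σ = 41152327125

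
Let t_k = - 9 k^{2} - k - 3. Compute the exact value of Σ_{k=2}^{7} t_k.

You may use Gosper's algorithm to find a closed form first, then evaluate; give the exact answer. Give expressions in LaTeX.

Compute t_(k+1)/t_k: get (k + 9*(k + 1)**2 + 4)/(9*k**2 + k + 3).
So A=1 and B=1, with C=k**2 + k/9 + 1/3.
Need (1)·f(k+1) − (1)·f(k) = k**2 + k/9 + 1/3.
d = 3 from the (0,0,2) case.
Solve for f: f(k) = k*(3*k**2 - 4*k + 4)/9 (degree 3 ≤ 3).
Certificate R = B(k−1)f/C = k*(3*k**2 - 4*k + 4)/(9*k**2 + k + 3) gives s_k = k*(-3*k**2 + 4*k - 4).
Check: Δs_k = -9*k**2 - k - 3. ✓
Sum = s_(8) − s_(2); s_(8) = -1312, s_(2) = -16 ⇒ -1296.

Σ = -1296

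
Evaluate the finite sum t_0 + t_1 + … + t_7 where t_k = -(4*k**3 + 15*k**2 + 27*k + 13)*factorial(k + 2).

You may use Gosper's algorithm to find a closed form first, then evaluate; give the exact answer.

Σ = -907199996

r(k) = (4*k**4 + 39*k**3 + 150*k**2 + 266*k + 177)/(4*k**3 + 15*k**2 + 27*k + 13) after simplifying.
Take A(k)=k + 3, B(k)=1, C(k)=k**3 + 15*k**2/4 + 27*k/4 + 13/4.
Need (k + 3)·f(k+1) − (1)·f(k) = k**3 + 15*k**2/4 + 27*k/4 + 13/4.
deg f ≤ 2 (via 1,0,3).
Match coefficients ⇒ f(k) = (4*k**2 - k + 2)/4.
Certificate R = B(k−1)f/C = (4*k**2 - k + 2)/(4*k**3 + 15*k**2 + 27*k + 13) gives s_k = -(4*k**2 - k + 2)*factorial(k + 2).
Check: Δs_k = -(4*k**3 + 15*k**2 + 27*k + 13)*factorial(k + 2). ✓
Sum = s_(8) − s_(0); s_(8) = -907200000, s_(0) = -4 ⇒ -907199996.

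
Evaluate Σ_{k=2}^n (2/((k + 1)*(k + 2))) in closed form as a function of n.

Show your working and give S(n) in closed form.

r(k) = (k + 1)/(k + 3) after simplifying.
Gosper form: A/B · C(k+1)/C(k) with A=k + 1, B=k + 3, C=1.
Set up (k + 1)·f(k+1) − (k + 2)·f(k) − (1) = 0.
d = 1 from the (1,1,0) case.
Coefficient equations give f(k) = k.
Certificate R = B(k−1)f/C = k*(k + 2) gives s_k = 2*k/(k + 1).
Δs = 2/(k**2 + 3*k + 2), as required.
Σ_(k=2)^n t_k = s_(n+1) − s_(2) = (2*(n + 1)/(n + 2)) − (4/3), i.e. 2*(n - 1)/(3*(n + 2)).

S(n) = 2*(n - 1)/(3*(n + 2))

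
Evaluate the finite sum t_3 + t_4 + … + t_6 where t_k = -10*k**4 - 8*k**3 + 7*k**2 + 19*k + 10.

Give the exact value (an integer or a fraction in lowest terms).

Σ = -25052

Compute t_(k+1)/t_k: get (10*k**4 + 48*k**3 + 77*k**2 + 31*k - 18)/(10*k**4 + 8*k**3 - 7*k**2 - 19*k - 10).
Normal form (A,B,C) = (1, 1, k**4 + 4*k**3/5 - 7*k**2/10 - 19*k/10 - 1).
Need (1)·f(k+1) − (1)·f(k) = k**4 + 4*k**3/5 - 7*k**2/10 - 19*k/10 - 1.
Degrees (0,0,4) ⇒ d ≤ 5.
Solving with deg f ≤ 5: f(k) = k*(2*k**4 - 3*k**3 - 3*k**2 - 4*k - 2)/10.
R(k) = B(k−1)·f(k)/C(k) = k*(2*k**4 - 3*k**3 - 3*k**2 - 4*k - 2)/(10*k**4 + 8*k**3 - 7*k**2 - 19*k - 10); s_k = R·t_k = k*(-2*k**4 + 3*k**3 + 3*k**2 + 4*k + 2).
Verify: -10*k**4 - 8*k**3 + 7*k**2 + 19*k + 10 matches t_k.
Σ_(k=3)^(6) t_k = s_(7) − s_(3) = -25172 − (-120) = -25052.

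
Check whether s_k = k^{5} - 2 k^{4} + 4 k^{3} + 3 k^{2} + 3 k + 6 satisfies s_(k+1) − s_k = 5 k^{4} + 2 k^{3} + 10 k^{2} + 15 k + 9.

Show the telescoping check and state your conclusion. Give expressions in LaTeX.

s_(k+1) = k**5 + 3*k**4 + 6*k**3 + 13*k**2 + 18*k + 15
s_(k+1) − s_k = 5*k**4 + 2*k**3 + 10*k**2 + 15*k + 9
(s_(k+1) − s_k) − t_k = 0

valid; difference matches t_k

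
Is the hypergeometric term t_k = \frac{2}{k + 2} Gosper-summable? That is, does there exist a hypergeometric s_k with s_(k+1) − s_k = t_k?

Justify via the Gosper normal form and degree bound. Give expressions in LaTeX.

No — the linear system for f has no solution.

Compute t_(k+1)/t_k: get (k + 2)/(k + 3).
Take A(k)=k + 2, B(k)=k + 3, C(k)=1.
Key eq: (k + 2)·f(k+1) = (k + 2)·f(k) + (1).
Bound: deg f ≤ 0.
Generic f = c0 gives residual -1; -1 = 0 cannot hold, so t_k is not Gosper-summable.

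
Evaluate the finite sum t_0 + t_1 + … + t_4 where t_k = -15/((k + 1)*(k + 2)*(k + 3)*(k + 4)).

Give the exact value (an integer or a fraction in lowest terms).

t_(k+1)/t_k = (k + 1)/(k + 5).
Factor: A=k + 1; B=k + 5; C=1.
Solve (k + 1)·f(k+1) − (k + 4)·f(k) = 1.
Bound: deg f ≤ 3.
Match coefficients ⇒ f(k) = k*(k**2 + 6*k + 11)/18.
Then R = B(k−1)f/C = k*(k + 4)*(k**2 + 6*k + 11)/18, so s_k = R(k)·t_k = 5*k*(-k**2 - 6*k - 11)/(6*(k + 1)*(k + 2)*(k + 3)).
Δs = -15/(k**4 + 10*k**3 + 35*k**2 + 50*k + 24), as required.
Telescoping: Σ = s_(5) − s_(0) = -275/336 − (0) = -275/336.

Σ = -275/336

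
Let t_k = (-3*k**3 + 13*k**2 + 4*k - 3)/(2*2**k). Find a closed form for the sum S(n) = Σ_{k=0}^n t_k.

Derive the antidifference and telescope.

Step 1: r(k) = (3*k**3 - 4*k**2 - 21*k - 11)/(2*(3*k**3 - 13*k**2 - 4*k + 3)).
Normal form (A,B,C) = (1/2, 1, k**3 - 13*k**2/3 - 4*k/3 + 1).
Solve (1/2)·f(k+1) − (1)·f(k) = k**3 - 13*k**2/3 - 4*k/3 + 1.
d = 3 from the (0,0,3) case.
Coefficient equations give f(k) = -2*(3*k**3 - 4*k**2 - 3*k - 1)/3.
Certificate R = B(k−1)f/C = -2*(3*k**3 - 4*k**2 - 3*k - 1)/(3*k**3 - 13*k**2 - 4*k + 3) gives s_k = (3*k**3 - 4*k**2 - 3*k - 1)/2**k.
Check: Δs_k = (-3*k**3 + 13*k**2 + 4*k - 3)/(2*2**k). ✓
Σ_(k=0)^n t_k = s_(n+1) − s_(0) = (2**(-n - 1)*(3*n**3 + 5*n**2 - 2*n - 5)) − (-1), i.e. 2**(-n - 1)*(2**(n + 1) + 3*n**3 + 5*n**2 - 2*n - 5).

S(n) = 2**(-n - 1)*(2**(n + 1) + 3*n**3 + 5*n**2 - 2*n - 5)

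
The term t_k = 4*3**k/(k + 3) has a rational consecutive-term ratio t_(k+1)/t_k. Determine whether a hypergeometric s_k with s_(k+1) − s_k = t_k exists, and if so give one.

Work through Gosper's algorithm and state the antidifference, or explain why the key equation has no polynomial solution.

none (Gosper's algorithm certifies no s_k)

The ratio is 3*(k + 3)/(k + 4).
Normal form (A,B,C) = (3*k + 9, k + 4, 1).
Set up (3*k + 9)·f(k+1) − (k + 3)·f(k) − (1) = 0.
From deg A=1, deg B=1, deg C=0: d=-1.
deg f ≤ -1 is impossible — no certificate.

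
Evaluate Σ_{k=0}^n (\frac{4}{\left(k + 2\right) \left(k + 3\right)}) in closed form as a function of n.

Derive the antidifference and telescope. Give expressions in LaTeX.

S(n) = \frac{2 \left(n + 1\right)}{n + 3}

Step 1: r(k) = (k + 2)/(k + 4).
Normal form (A,B,C) = (k + 2, k + 4, 1).
Need (k + 2)·f(k+1) − (k + 3)·f(k) = 1.
deg f ≤ 1 (via 1,1,0).
Solve for f: f(k) = k/2 (degree 1 ≤ 1).
Certificate R = B(k−1)f/C = k*(k + 3)/2 gives s_k = 2*k/(k + 2).
Check: Δs_k = 4/(k**2 + 5*k + 6). ✓
Telescope: S(n) = s_(n+1) − s_(0) = 2*(n + 1)/(n + 3) − (0) = 2*(n + 1)/(n + 3).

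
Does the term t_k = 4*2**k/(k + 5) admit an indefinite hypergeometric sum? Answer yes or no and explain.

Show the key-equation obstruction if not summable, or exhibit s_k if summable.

Compute t_(k+1)/t_k: get 2*(k + 5)/(k + 6).
Normal form (A,B,C) = (2*k + 10, k + 6, 1).
Key eq: (2*k + 10)·f(k+1) = (k + 5)·f(k) + (1).
Degrees (1,1,0) ⇒ d ≤ -1.
deg f ≤ -1 is impossible — no certificate.

No — key equation has no polynomial f.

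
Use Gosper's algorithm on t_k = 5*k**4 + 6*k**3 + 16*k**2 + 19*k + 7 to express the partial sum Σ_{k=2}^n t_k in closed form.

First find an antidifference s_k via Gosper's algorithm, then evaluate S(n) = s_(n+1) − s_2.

S(n) = n**5 + 4*n**4 + 10*n**3 + 19*n**2 + 19*n - 53

r(k) = (5*k**4 + 26*k**3 + 64*k**2 + 89*k + 53)/(5*k**4 + 6*k**3 + 16*k**2 + 19*k + 7) after simplifying.
Factor: A=1; B=1; C=k**4 + 6*k**3/5 + 16*k**2/5 + 19*k/5 + 7/5.
Set up (1)·f(k+1) − (1)·f(k) − (k**4 + 6*k**3/5 + 16*k**2/5 + 19*k/5 + 7/5) = 0.
Bound: deg f ≤ 5.
Solve for f: f(k) = k**2*(k**3 - k**2 + 4*k + 3)/5 (degree 5 ≤ 5).
Then R = B(k−1)f/C = k**2*(k**3 - k**2 + 4*k + 3)/(5*k**4 + 6*k**3 + 16*k**2 + 19*k + 7), so s_k = R(k)·t_k = k**2*(k**3 - k**2 + 4*k + 3).
s_(k+1) − s_k = 5*k**4 + 6*k**3 + 16*k**2 + 19*k + 7 = t_k.
Σ_(k=2)^n t_k = s_(n+1) − s_(2) = (n**5 + 4*n**4 + 10*n**3 + 19*n**2 + 19*n + 7) − (60), i.e. n**5 + 4*n**4 + 10*n**3 + 19*n**2 + 19*n - 53.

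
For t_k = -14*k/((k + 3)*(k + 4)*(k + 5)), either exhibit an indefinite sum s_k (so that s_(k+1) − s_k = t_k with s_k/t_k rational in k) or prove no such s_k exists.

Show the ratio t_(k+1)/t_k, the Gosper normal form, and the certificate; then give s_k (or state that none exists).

s_k = 7*k*(1 - k)/(4*(k + 3)*(k + 4))

t_(k+1)/t_k = (k + 1)*(k + 3)/(k*(k + 6)).
Take A(k)=k + 3, B(k)=k + 6, C(k)=k.
Key eq: (k + 3)·f(k+1) = (k + 5)·f(k) + (k).
deg f ≤ 2 (via 1,1,1).
Solving with deg f ≤ 2: f(k) = k*(k - 1)/8.
R(k) = B(k−1)·f(k)/C(k) = (k - 1)*(k + 5)/8; s_k = R·t_k = 7*k*(1 - k)/(4*(k + 3)*(k + 4)).
Δs = -14*k/(k**3 + 12*k**2 + 47*k + 60), as required.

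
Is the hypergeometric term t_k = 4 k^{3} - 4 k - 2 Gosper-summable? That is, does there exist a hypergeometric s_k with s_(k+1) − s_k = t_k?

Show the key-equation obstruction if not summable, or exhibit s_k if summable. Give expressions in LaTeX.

Step 1: r(k) = (2*k - 2*(k + 1)**3 + 3)/(-2*k**3 + 2*k + 1).
So A=1 and B=1, with C=k**3 - k - 1/2.
Set up (1)·f(k+1) − (1)·f(k) − (k**3 - k - 1/2) = 0.
From deg A=0, deg B=0, deg C=3: d=4.
Coefficient equations give f(k) = k**2*(k**2 - 2*k - 1)/4.
Then R = B(k−1)f/C = k**2*(k**2 - 2*k - 1)/(2*(2*k**3 - 2*k - 1)), so s_k = R(k)·t_k = k**2*(k**2 - 2*k - 1).
Verify: 4*k**3 - 4*k - 2 matches t_k.

Yes. s_k = k^{2} \left(k^{2} - 2 k - 1\right).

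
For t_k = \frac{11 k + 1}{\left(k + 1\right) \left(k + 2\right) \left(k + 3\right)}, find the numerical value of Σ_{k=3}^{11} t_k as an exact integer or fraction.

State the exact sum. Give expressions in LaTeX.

Σ = 2169/1820

Step 1: r(k) = (k + 1)*(11*k + 12)/((k + 4)*(11*k + 1)).
Normal form (A,B,C) = (k + 1, k + 4, k + 1/11).
Need (k + 1)·f(k+1) − (k + 3)·f(k) = k + 1/11.
d = 2 from the (1,1,1) case.
Solving with deg f ≤ 2: f(k) = k*(3*k - 2)/11.
Get s_k = R·t_k = k*(3*k - 2)/((k + 1)*(k + 2)) with R(k) = B(k−1)f(k)/C(k) = k*(k + 3)*(3*k - 2)/(11*k + 1).
s_(k+1) − s_k = (11*k + 1)/(k**3 + 6*k**2 + 11*k + 6) = t_k.
Sum = s_(12) − s_(3); s_(12) = 204/91, s_(3) = 21/20 ⇒ 2169/1820.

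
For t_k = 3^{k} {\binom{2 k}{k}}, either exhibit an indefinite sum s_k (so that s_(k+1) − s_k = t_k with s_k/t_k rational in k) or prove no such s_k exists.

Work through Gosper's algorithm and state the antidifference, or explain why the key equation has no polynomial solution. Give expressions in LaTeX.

none — t_k is not Gosper-summable

t_(k+1)/t_k = 6*(2*k + 1)/(k + 1).
Factor: A=12*k + 6; B=k + 1; C=1.
f must satisfy (12*k + 6)·f(k+1) − (k)·f(k) = 1.
From deg A=1, deg B=1, deg C=0: d=-1.
deg f ≤ -1 is impossible — no certificate.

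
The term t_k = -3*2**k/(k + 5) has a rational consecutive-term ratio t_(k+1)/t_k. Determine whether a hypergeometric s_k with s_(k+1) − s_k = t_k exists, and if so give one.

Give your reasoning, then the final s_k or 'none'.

not Gosper-summable; s_k does not exist

Compute t_(k+1)/t_k: get 2*(k + 5)/(k + 6).
So A=2*k + 10 and B=k + 6, with C=1.
Set up (2*k + 10)·f(k+1) − (k + 5)·f(k) − (1) = 0.
deg f ≤ -1 (via 1,1,0).
Negative degree bound (-1): no f exists, t_k not Gosper-summable.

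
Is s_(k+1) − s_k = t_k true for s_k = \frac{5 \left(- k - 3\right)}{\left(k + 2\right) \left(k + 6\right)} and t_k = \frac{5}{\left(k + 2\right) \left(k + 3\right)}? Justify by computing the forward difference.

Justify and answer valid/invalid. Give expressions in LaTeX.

s_(k+1) = 5*(-k - 4)/((k + 3)*(k + 7))
s_(k+1) − s_k = 5*(k**2 + 7*k + 15)/(k**4 + 18*k**3 + 113*k**2 + 288*k + 252)
(s_(k+1) − s_k) − t_k = 15*(-2*k - 9)/(k**4 + 18*k**3 + 113*k**2 + 288*k + 252)

Invalid: residual \frac{15 \left(- 2 k - 9\right)}{k^{4} + 18 k^{3} + 113 k^{2} + 288 k + 252} ≠ 0.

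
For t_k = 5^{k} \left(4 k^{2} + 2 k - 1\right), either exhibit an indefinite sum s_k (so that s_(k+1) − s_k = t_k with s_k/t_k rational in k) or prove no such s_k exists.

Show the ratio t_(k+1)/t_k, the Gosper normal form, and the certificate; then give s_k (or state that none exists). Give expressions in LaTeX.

s_k = 5^{k} \left(k^{2} - 2 k + 1\right)

r(k) = 5*(4*k**2 + 10*k + 5)/(4*k**2 + 2*k - 1) after simplifying.
Gosper form: A/B · C(k+1)/C(k) with A=5, B=1, C=k**2 + k/2 - 1/4.
Need (5)·f(k+1) − (1)·f(k) = k**2 + k/2 - 1/4.
deg f ≤ 2 (via 0,0,2).
Match coefficients ⇒ f(k) = (k - 1)**2/4.
So s_k = (B(k−1)f/C)·t_k = ((k - 1)**2/(4*k**2 + 2*k - 1))·t_k = 5**k*(k**2 - 2*k + 1).
Δs = 5**k*(4*k**2 + 2*k - 1), as required.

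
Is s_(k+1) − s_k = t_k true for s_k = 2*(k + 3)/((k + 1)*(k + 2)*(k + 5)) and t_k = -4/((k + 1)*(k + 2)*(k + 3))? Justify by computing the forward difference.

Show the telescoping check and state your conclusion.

s_(k+1) = 2*(k + 4)/((k + 2)*(k + 3)*(k + 6))
s_(k+1) − s_k = 4*(-k**2 - 8*k - 17)/(k**5 + 17*k**4 + 107*k**3 + 307*k**2 + 396*k + 180)
(s_(k+1) − s_k) − t_k = 4*(3*k + 13)/(k**5 + 17*k**4 + 107*k**3 + 307*k**2 + 396*k + 180)

Invalid: residual 4*(3*k + 13)/(k**5 + 17*k**4 + 107*k**3 + 307*k**2 + 396*k + 180) ≠ 0.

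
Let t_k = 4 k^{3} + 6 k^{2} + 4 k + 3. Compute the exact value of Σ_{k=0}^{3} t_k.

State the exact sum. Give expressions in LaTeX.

Σ = 264

Ratio r(k) = (4*k**3 + 18*k**2 + 28*k + 17)/(4*k**3 + 6*k**2 + 4*k + 3).
Take A(k)=1, B(k)=1, C(k)=k**3 + 3*k**2/2 + k + 3/4.
Solve (1)·f(k+1) − (1)·f(k) = k**3 + 3*k**2/2 + k + 3/4.
Degrees (0,0,3) ⇒ d ≤ 4.
Match coefficients ⇒ f(k) = k*(k**3 + 2)/4.
R(k) = B(k−1)·f(k)/C(k) = k*(k**3 + 2)/(4*k**3 + 6*k**2 + 4*k + 3); s_k = R·t_k = k*(k**3 + 2).
Verify: 4*k**3 + 6*k**2 + 4*k + 3 matches t_k.
Telescoping: Σ = s_(4) − s_(0) = 264 − (0) = 264.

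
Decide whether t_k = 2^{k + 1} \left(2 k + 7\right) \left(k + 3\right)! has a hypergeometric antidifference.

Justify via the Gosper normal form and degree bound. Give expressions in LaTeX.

Yes. s_k = 2^{k + 1} \left(k + 3\right)!.

Compute t_(k+1)/t_k: get 2*(k + 4)*(2*k + 9)/(2*k + 7).
Take A(k)=2*k + 8, B(k)=1, C(k)=k + 7/2.
Need (2*k + 8)·f(k+1) − (1)·f(k) = k + 7/2.
deg f ≤ 0 (via 1,0,1).
Coefficient equations give f(k) = 1/2.
So s_k = (B(k−1)f/C)·t_k = (1/(2*k + 7))·t_k = 2**(k + 1)*factorial(k + 3).
Check: Δs_k = 2**(k + 1)*(2*k + 7)*factorial(k + 3). ✓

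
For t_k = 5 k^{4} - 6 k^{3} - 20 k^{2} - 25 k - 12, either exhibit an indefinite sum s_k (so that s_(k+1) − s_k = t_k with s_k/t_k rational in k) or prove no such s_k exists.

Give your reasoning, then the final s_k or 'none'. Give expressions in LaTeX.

Compute t_(k+1)/t_k: get (5*k**4 + 14*k**3 - 8*k**2 - 63*k - 58)/(5*k**4 - 6*k**3 - 20*k**2 - 25*k - 12).
Factor: A=1; B=1; C=k**4 - 6*k**3/5 - 4*k**2 - 5*k - 12/5.
Solve (1)·f(k+1) − (1)·f(k) = k**4 - 6*k**3/5 - 4*k**2 - 5*k - 12/5.
Degrees (0,0,4) ⇒ d ≤ 5.
A polynomial solution: f(k) = k*(k**2 + 1)*(k**2 - 4*k - 3)/5.
Certificate R = B(k−1)f/C = k*(k**2 + 1)*(k**2 - 4*k - 3)/(5*k**4 - 6*k**3 - 20*k**2 - 25*k - 12) gives s_k = k*(k**4 - 4*k**3 - 2*k**2 - 4*k - 3).
Δs = 5*k**4 - 6*k**3 - 20*k**2 - 25*k - 12, as required.

s_k = k \left(k^{4} - 4 k^{3} - 2 k^{2} - 4 k - 3\right)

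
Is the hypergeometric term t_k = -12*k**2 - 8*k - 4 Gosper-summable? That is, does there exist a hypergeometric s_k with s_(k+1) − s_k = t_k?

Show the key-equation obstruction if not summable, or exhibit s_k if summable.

r(k) = (3*k**2 + 8*k + 6)/(3*k**2 + 2*k + 1) after simplifying.
So A=1 and B=1, with C=k**2 + 2*k/3 + 1/3.
f must satisfy (1)·f(k+1) − (1)·f(k) = k**2 + 2*k/3 + 1/3.
Bound: deg f ≤ 3.
Solve for f: f(k) = k*(2*k**2 - k + 1)/6 (degree 3 ≤ 3).
Certificate R = B(k−1)f/C = k*(2*k**2 - k + 1)/(2*(3*k**2 + 2*k + 1)) gives s_k = 2*k*(-2*k**2 + k - 1).
s_(k+1) − s_k = -12*k**2 - 8*k - 4 = t_k.

Yes. s_k = 2*k*(-2*k**2 + k - 1).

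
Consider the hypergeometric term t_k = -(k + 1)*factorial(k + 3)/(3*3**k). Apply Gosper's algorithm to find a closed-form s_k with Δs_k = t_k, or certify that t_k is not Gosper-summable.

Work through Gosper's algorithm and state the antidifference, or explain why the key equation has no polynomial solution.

s_k = -factorial(k + 3)/3**k

The ratio is (k + 2)*(k + 4)/(3*(k + 1)).
Gosper form: A/B · C(k+1)/C(k) with A=k/3 + 4/3, B=1, C=k + 1.
f must satisfy (k/3 + 4/3)·f(k+1) − (1)·f(k) = k + 1.
Bound: deg f ≤ 0.
Solve for f: f(k) = 3 (degree 0 ≤ 0).
Then R = B(k−1)f/C = 3/(k + 1), so s_k = R(k)·t_k = -factorial(k + 3)/3**k.
s_(k+1) − s_k = -(k + 1)*factorial(k + 3)/(3*3**k) = t_k.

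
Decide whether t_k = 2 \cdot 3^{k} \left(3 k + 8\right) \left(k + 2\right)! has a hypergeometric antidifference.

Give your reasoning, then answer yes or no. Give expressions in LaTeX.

The ratio is 3*(k + 3)*(3*k + 11)/(3*k + 8).
So A=3*k + 9 and B=1, with C=k + 8/3.
Set up (3*k + 9)·f(k+1) − (1)·f(k) − (k + 8/3) = 0.
Bound: deg f ≤ 0.
Coefficient equations give f(k) = 1/3.
Then R = B(k−1)f/C = 1/(3*k + 8), so s_k = R(k)·t_k = 2*3**k*factorial(k + 2).
s_(k+1) − s_k = 2*3**k*(3*k + 8)*factorial(k + 2) = t_k.

Yes. s_k = 2 \cdot 3^{k} \left(k + 2\right)!.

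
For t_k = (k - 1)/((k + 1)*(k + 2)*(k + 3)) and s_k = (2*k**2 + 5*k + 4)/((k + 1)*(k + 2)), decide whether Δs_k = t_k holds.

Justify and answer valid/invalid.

Valid: the claim telescopes to t_k.

s_(k+1) = (5*k + 2*(k + 1)**2 + 9)/((k + 2)*(k + 3))
s_(k+1) − s_k = (k - 1)/(k**3 + 6*k**2 + 11*k + 6)
(s_(k+1) − s_k) − t_k = 0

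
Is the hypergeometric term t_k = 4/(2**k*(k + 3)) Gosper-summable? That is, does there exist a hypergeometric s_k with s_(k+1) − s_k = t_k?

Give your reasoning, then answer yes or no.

No — key equation has no polynomial f.

t_(k+1)/t_k = (k + 3)/(2*(k + 4)).
So A=k/2 + 3/2 and B=k + 4, with C=1.
Key eq: (k/2 + 3/2)·f(k+1) = (k + 3)·f(k) + (1).
From deg A=1, deg B=1, deg C=0: d=-1.
Bound -1 < 0, so the key equation has no polynomial solution.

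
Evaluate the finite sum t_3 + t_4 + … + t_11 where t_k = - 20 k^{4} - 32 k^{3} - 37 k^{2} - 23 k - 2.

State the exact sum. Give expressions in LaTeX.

t_(k+1)/t_k = (20*k**4 + 112*k**3 + 253*k**2 + 273*k + 114)/(20*k**4 + 32*k**3 + 37*k**2 + 23*k + 2).
Factor: A=1; B=1; C=k**4 + 8*k**3/5 + 37*k**2/20 + 23*k/20 + 1/10.
Key eq: (1)·f(k+1) = (1)·f(k) + (k**4 + 8*k**3/5 + 37*k**2/20 + 23*k/20 + 1/10).
d = 5 from the (0,0,4) case.
A polynomial solution: f(k) = k*(4*k**4 - 2*k**3 + 3*k**2 + k - 4)/20.
R(k) = B(k−1)·f(k)/C(k) = k*(4*k**4 - 2*k**3 + 3*k**2 + k - 4)/(20*k**4 + 32*k**3 + 37*k**2 + 23*k + 2); s_k = R·t_k = k*(-4*k**4 + 2*k**3 - 3*k**2 - k + 4).
Verify: -20*k**4 - 32*k**3 - 37*k**2 - 23*k - 2 matches t_k.
Evaluate s at k=12 and k=3: -959136 and -888; difference -958248.

Σ = -958248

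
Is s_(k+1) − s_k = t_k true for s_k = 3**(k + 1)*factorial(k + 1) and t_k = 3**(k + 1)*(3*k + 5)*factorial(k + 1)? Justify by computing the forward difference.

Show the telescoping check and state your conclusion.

s_(k+1) = 3**(k + 2)*factorial(k + 2)
s_(k+1) − s_k = 3**(k + 1)*(3*k + 5)*factorial(k + 1)
(s_(k+1) − s_k) − t_k = 0

Valid — Δs_k = t_k.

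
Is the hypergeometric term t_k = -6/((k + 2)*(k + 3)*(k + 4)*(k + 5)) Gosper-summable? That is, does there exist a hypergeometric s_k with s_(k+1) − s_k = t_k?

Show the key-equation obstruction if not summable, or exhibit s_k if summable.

Yes. s_k = k*(-k**2 - 9*k - 26)/(12*(k + 2)*(k + 3)*(k + 4)).

Step 1: r(k) = (k + 2)/(k + 6).
Normal form (A,B,C) = (k + 2, k + 6, 1).
Need (k + 2)·f(k+1) − (k + 5)·f(k) = 1.
Degrees (1,1,0) ⇒ d ≤ 3.
Match coefficients ⇒ f(k) = k*(k**2 + 9*k + 26)/72.
Certificate R = B(k−1)f/C = k*(k + 5)*(k**2 + 9*k + 26)/72 gives s_k = k*(-k**2 - 9*k - 26)/(12*(k + 2)*(k + 3)*(k + 4)).
Δs = -6/(k**4 + 14*k**3 + 71*k**2 + 154*k + 120), as required.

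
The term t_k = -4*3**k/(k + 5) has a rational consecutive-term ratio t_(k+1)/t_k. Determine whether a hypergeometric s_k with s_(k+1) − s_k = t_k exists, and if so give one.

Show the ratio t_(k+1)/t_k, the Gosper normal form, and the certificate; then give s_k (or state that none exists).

none — t_k is not Gosper-summable

t_(k+1)/t_k = 3*(k + 5)/(k + 6).
Normal form (A,B,C) = (3*k + 15, k + 6, 1).
Key eq: (3*k + 15)·f(k+1) = (k + 5)·f(k) + (1).
From deg A=1, deg B=1, deg C=0: d=-1.
Bound -1 < 0, so the key equation has no polynomial solution.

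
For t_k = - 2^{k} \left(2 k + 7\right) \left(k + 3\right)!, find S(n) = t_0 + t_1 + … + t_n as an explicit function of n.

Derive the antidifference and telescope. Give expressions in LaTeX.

S(n) = - 2 \cdot 2^{n} \left(n + 4\right)! + 6

Step 1: r(k) = 2*(k + 4)*(2*k + 9)/(2*k + 7).
A = 2*k + 8, B = 1, C = k + 7/2.
Solve (2*k + 8)·f(k+1) − (1)·f(k) = k + 7/2.
d = 0 from the (1,0,1) case.
Solving with deg f ≤ 0: f(k) = 1/2.
Certificate R = B(k−1)f/C = 1/(2*k + 7) gives s_k = -2**k*factorial(k + 3).
Δs = -2**k*(2*k + 7)*factorial(k + 3), as required.
Σ_(k=0)^n t_k = s_(n+1) − s_(0) = (-2**(n + 1)*factorial(n + 4)) − (-6), i.e. -2*2**n*factorial(n + 4) + 6.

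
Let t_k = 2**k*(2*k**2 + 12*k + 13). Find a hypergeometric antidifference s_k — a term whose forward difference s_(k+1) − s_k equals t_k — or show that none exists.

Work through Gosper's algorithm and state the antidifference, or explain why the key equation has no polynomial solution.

s_k = 2**k*(2*k**2 + 4*k + 1)

Ratio r(k) = 2*(2*k**2 + 16*k + 27)/(2*k**2 + 12*k + 13).
Take A(k)=2, B(k)=1, C(k)=k**2 + 6*k + 13/2.
Need (2)·f(k+1) − (1)·f(k) = k**2 + 6*k + 13/2.
Bound: deg f ≤ 2.
Coefficient equations give f(k) = (2*k**2 + 4*k + 1)/2.
So s_k = (B(k−1)f/C)·t_k = ((2*k**2 + 4*k + 1)/(2*k**2 + 12*k + 13))·t_k = 2**k*(2*k**2 + 4*k + 1).
Verify: 2**k*(2*k**2 + 12*k + 13) matches t_k.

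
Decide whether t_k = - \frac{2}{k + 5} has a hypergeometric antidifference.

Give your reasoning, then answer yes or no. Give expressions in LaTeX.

r(k) = (k + 5)/(k + 6) after simplifying.
Normal form (A,B,C) = (k + 5, k + 6, 1).
Need (k + 5)·f(k+1) − (k + 5)·f(k) = 1.
From deg A=1, deg B=1, deg C=0: d=0.
Write f(k) = c0. Then LHS − RHS = -1, requiring -1 = 0: contradictory. No certificate.

No; the coefficient equations for f are inconsistent.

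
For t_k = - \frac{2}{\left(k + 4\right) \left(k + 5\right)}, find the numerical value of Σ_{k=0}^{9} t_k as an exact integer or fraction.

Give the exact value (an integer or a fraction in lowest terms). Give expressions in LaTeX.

Σ = -5/14

Ratio r(k) = (k + 4)/(k + 6).
Take A(k)=k + 4, B(k)=k + 6, C(k)=1.
Set up (k + 4)·f(k+1) − (k + 5)·f(k) − (1) = 0.
Bound: deg f ≤ 1.
Match coefficients ⇒ f(k) = k/4.
R(k) = B(k−1)·f(k)/C(k) = k*(k + 5)/4; s_k = R·t_k = -k/(2*k + 8).
s_(k+1) − s_k = -2/(k**2 + 9*k + 20) = t_k.
Telescoping: Σ = s_(10) − s_(0) = -5/14 − (0) = -5/14.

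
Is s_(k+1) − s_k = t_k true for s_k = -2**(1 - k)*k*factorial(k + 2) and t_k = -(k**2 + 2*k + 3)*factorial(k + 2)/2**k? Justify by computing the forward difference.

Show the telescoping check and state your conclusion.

Valid — Δs_k = t_k.

s_(k+1) = -(k + 1)*factorial(k + 3)/2**k
s_(k+1) − s_k = -(k**2 + 2*k + 3)*factorial(k + 2)/2**k
(s_(k+1) − s_k) − t_k = 0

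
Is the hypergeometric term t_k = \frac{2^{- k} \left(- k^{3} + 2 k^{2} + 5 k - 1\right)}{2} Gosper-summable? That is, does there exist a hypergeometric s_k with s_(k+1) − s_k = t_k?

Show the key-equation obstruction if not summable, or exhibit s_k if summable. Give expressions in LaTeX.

Compute t_(k+1)/t_k: get (k**3 + k**2 - 6*k - 5)/(2*(k**3 - 2*k**2 - 5*k + 1)).
Factor: A=1/2; B=1; C=k**3 - 2*k**2 - 5*k + 1.
Solve (1/2)·f(k+1) − (1)·f(k) = k**3 - 2*k**2 - 5*k + 1.
Bound: deg f ≤ 3.
Solve for f: f(k) = -2*(k**3 + k**2 + 3) (degree 3 ≤ 3).
Get s_k = R·t_k = (k**3 + k**2 + 3)/2**k with R(k) = B(k−1)f(k)/C(k) = -2*(k**3 + k**2 + 3)/(k**3 - 2*k**2 - 5*k + 1).
s_(k+1) − s_k = (-k**3 + 2*k**2 + 5*k - 1)/(2*2**k) = t_k.

Yes. s_k = 2^{- k} \left(k^{3} + k^{2} + 3\right).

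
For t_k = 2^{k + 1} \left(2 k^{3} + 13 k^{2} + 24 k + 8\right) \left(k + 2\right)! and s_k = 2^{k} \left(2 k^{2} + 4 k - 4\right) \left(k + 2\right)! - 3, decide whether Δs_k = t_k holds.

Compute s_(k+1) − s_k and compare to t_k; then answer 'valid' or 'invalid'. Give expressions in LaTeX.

s_(k+1) = 2**(k + 1)*(4*k + 2*(k + 1)**2)*factorial(k + 3) - 3
s_(k+1) − s_k = 2**(k + 1)*(2*k**3 + 13*k**2 + 24*k + 8)*factorial(k + 2)
(s_(k+1) − s_k) − t_k = 0

valid (s_(k+1) − s_k reduces to t_k)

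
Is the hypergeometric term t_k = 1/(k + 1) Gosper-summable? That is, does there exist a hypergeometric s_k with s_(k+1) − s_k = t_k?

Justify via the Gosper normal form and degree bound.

Ratio r(k) = (k + 1)/(k + 2).
So A=k + 1 and B=k + 2, with C=1.
Need (k + 1)·f(k+1) − (k + 1)·f(k) = 1.
Bound: deg f ≤ 0.
Put f(k) = c0: A·f(k+1) − B(k−1)·f(k) − C = -1; need -1 = 0 — inconsistent ⇒ no f, not summable.

No — t_k has no hypergeometric antidifference.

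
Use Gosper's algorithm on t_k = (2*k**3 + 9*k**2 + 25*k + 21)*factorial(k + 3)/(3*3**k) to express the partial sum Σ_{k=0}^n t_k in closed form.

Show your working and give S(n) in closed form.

t_(k+1)/t_k = (2*k**4 + 23*k**3 + 109*k**2 + 253*k + 228)/(3*(2*k**3 + 9*k**2 + 25*k + 21)).
Normal form (A,B,C) = (k/3 + 4/3, 1, k**3 + 9*k**2/2 + 25*k/2 + 21/2).
Set up (k/3 + 4/3)·f(k+1) − (1)·f(k) − (k**3 + 9*k**2/2 + 25*k/2 + 21/2) = 0.
deg f ≤ 2 (via 1,0,3).
A polynomial solution: f(k) = 3*(k + 1)*(2*k + 1)/2.
Get s_k = R·t_k = (k + 1)*(2*k + 1)*factorial(k + 3)/3**k with R(k) = B(k−1)f(k)/C(k) = 3*(k + 1)*(2*k + 1)/(2*k**3 + 9*k**2 + 25*k + 21).
Check: Δs_k = (2*k**3 + 9*k**2 + 25*k + 21)*factorial(k + 3)/(3*3**k). ✓
Σ_(k=0)^n t_k = s_(n+1) − s_(0) = (3**(-n - 1)*(n + 2)*(2*n + 3)*factorial(n + 4)) − (6), i.e. (-18*3**n + 2*n**6*factorial(n) + 27*n**5*factorial(n) + 146*n**4*factorial(n) + 405*n**3*factorial(n) + 608*n**2*factorial(n) + 468*n*factorial(n) + 144*factorial(n))/(3*3**n).

S(n) = (-18*3**n + 2*n**6*factorial(n) + 27*n**5*factorial(n) + 146*n**4*factorial(n) + 405*n**3*factorial(n) + 608*n**2*factorial(n) + 468*n*factorial(n) + 144*factorial(n))/(3*3**n)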